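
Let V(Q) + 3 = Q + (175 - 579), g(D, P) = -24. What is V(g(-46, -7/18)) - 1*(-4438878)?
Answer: 4438447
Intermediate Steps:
V(Q) = -407 + Q (V(Q) = -3 + (Q + (175 - 579)) = -3 + (Q - 404) = -3 + (-404 + Q) = -407 + Q)
V(g(-46, -7/18)) - 1*(-4438878) = (-407 - 24) - 1*(-4438878) = -431 + 4438878 = 4438447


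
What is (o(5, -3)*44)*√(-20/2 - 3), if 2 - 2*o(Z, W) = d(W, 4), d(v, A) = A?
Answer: -44*I*√13 ≈ -158.64*I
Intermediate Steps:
o(Z, W) = -1 (o(Z, W) = 1 - ½*4 = 1 - 2 = -1)
(o(5, -3)*44)*√(-20/2 - 3) = (-1*44)*√(-20/2 - 3) = -44*√(-20*½ - 3) = -44*√(-10 - 3) = -44*I*√13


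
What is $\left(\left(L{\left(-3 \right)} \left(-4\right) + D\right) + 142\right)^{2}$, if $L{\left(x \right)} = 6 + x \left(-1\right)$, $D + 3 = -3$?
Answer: $10000$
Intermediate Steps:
$D = -6$ ($D = -3 - 3 = -6$)
$L{\left(x \right)} = 6 - x$
$\left(\left(L{\left(-3 \right)} \left(-4\right) + D\right) + 142\right)^{2} = \left(\left(\left(6 - -3\right) \left(-4\right) - 6\right) + 142\right)^{2} = \left(\left(\left(6 + 3\right) \left(-4\right) - 6\right) + 142\right)^{2} = \left(\left(9 \left(-4\right) - 6\right) + 142\right)^{2} = \left(\left(-36 - 6\right) + 142\right)^{2} = \left(-42 + 142\right)^{2} = 100^{2} = 10000$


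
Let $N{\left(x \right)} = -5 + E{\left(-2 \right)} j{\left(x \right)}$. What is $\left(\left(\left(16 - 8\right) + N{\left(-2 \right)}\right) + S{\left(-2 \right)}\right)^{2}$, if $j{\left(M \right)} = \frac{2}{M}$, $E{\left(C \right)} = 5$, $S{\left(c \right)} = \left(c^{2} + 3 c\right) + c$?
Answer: $36$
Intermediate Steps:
$S{\left(c \right)} = c^{2} + 4 c$
$N{\left(x \right)} = -5 + \frac{10}{x}$ ($N{\left(x \right)} = -5 + 5 \frac{2}{x} = -5 + \frac{10}{x}$)
$\left(\left(\left(16 - 8\right) + N{\left(-2 \right)}\right) + S{\left(-2 \right)}\right)^{2} = \left(\left(\left(16 - 8\right) - \left(5 - \frac{10}{-2}\right)\right) - 2 \left(4 - 2\right)\right)^{2} = \left(\left(8 + \left(-5 + 10 \left(- \frac{1}{2}\right)\right)\right) - 4\right)^{2} = \left(\left(8 - 10\right) - 4\right)^{2} = \left(-2 - 4\right)^{2} = \left(-6\right)^{2} = 36$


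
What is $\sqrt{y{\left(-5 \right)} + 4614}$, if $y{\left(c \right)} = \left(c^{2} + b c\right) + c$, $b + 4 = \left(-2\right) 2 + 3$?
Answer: $\sqrt{4659} \approx 68.257$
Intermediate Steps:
$b = -5$ ($b = -4 + \left(\left(-2\right) 2 + 3\right) = -4 + \left(-4 + 3\right) = -4 - 1 = -5$)
$y{\left(c \right)} = c^{2} - 4 c$ ($y{\left(c \right)} = \left(c^{2} - 5 c\right) + c = c^{2} - 4 c$)
$\sqrt{y{\left(-5 \right)} + 4614} = \sqrt{- 5 \left(-4 - 5\right) + 4614} = \sqrt{\left(-5\right) \left(-9\right) + 4614} = \sqrt{45 + 4614} = \sqrt{4659}$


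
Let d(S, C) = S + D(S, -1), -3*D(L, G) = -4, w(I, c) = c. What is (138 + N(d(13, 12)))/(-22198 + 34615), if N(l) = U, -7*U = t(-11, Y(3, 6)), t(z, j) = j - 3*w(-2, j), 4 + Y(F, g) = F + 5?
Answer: 974/86919 ≈ 0.011206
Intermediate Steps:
D(L, G) = 4/3 (D(L, G) = -⅓*(-4) = 4/3)
Y(F, g) = 1 + F (Y(F, g) = -4 + (F + 5) = -4 + (5 + F) = 1 + F)
t(z, j) = -2*j (t(z, j) = j - 3*j = -2*j)
d(S, C) = 4/3 + S (d(S, C) = S + 4/3 = 4/3 + S)
U = 8/7 (U = -(-2)*(1 + 3)/7 = -(-2)*4/7 = -⅐*(-8) = 8/7 ≈ 1.1429)
N(l) = 8/7
(138 + N(d(13, 12)))/(-22198 + 34615) = (138 + 8/7)/(-22198 + 34615) = (974/7)/12417 = (974/7)*(1/12417) = 974/86919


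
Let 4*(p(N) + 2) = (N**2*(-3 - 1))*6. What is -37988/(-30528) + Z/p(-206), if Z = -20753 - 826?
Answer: 1291399037/971622288 ≈ 1.3291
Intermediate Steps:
Z = -21579
p(N) = -2 - 6*N**2 (p(N) = -2 + ((N**2*(-3 - 1))*6)/4 = -2 + ((N**2*(-4))*6)/4 = -2 + (-4*N**2*6)/4 = -2 + (-24*N**2)/4 = -2 - 6*N**2)
-37988/(-30528) + Z/p(-206) = -37988/(-30528) - 21579/(-2 - 6*(-206)**2) = -37988*(-1/30528) - 21579/(-2 - 6*42436) = 9497/7632 - 21579/(-2 - 254616) = 9497/7632 - 21579/(-254618) = 9497/7632 - 21579*(-1/254618) = 9497/7632 + 21579/254618 = 1291399037/971622288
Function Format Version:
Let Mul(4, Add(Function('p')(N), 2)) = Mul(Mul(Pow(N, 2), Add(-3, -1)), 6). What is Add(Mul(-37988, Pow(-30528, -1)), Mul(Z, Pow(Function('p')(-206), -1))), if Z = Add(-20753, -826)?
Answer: Rational(1291399037, 971622288) ≈ 1.3291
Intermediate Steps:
Z = -21579
Function('p')(N) = Add(-2, Mul(-6, Pow(N, 2))) (Function('p')(N) = Add(-2, Mul(Rational(1, 4), Mul(Mul(Pow(N, 2), Add(-3, -1)), 6))) = Add(-2, Mul(Rational(1, 4), Mul(Mul(Pow(N, 2), -4), 6))) = Add(-2, Mul(Rational(1, 4), Mul(Mul(-4, Pow(N, 2)), 6))) = Add(-2, Mul(Rational(1, 4), Mul(-24, Pow(N, 2)))) = Add(-2, Mul(-6, Pow(N, 2))))
Add(Mul(-37988, Pow(-30528, -1)), Mul(Z, Pow(Function('p')(-206), -1))) = Add(Mul(-37988, Pow(-30528, -1)), Mul(-21579, Pow(Add(-2, Mul(-6, Pow(-206, 2))), -1))) = Add(Mul(-37988, Rational(-1, 30528)), Mul(-21579, Pow(Add(-2, Mul(-6, 42436)), -1))) = Add(Rational(9497, 7632), Mul(-21579, Pow(Add(-2, -254616), -1))) = Add(Rational(9497, 7632), Mul(-21579, Pow(-254618, -1))) = Add(Rational(9497, 7632), Mul(-21579, Rational(-1, 254618))) = Add(Rational(9497, 7632), Rational(21579, 254618)) = Rational(1291399037, 971622288)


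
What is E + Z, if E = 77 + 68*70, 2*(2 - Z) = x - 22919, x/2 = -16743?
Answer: 66083/2 ≈ 33042.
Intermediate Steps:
x = -33486 (x = 2*(-16743) = -33486)
Z = 56409/2 (Z = 2 - (-33486 - 22919)/2 = 2 - ½*(-56405) = 2 + 56405/2 = 56409/2 ≈ 28205.)
E = 4837 (E = 77 + 4760 = 4837)
E + Z = 4837 + 56409/2 = 66083/2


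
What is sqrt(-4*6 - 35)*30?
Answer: 30*I*sqrt(59) ≈ 230.43*I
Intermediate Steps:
sqrt(-4*6 - 35)*30 = sqrt(-24 - 35)*30 = sqrt(-59)*30 = (I*sqrt(59))*30 = 30*I*sqrt(59)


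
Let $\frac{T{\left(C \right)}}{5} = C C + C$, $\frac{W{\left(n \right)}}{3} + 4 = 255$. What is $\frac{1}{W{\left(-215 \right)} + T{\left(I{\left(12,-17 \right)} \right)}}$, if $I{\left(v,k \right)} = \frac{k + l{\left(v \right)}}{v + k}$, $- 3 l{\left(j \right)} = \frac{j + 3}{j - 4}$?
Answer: $\frac{320}{266481} \approx 0.0012008$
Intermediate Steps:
$l{\left(j \right)} = - \frac{3 + j}{3 \left(-4 + j\right)}$ ($l{\left(j \right)} = - \frac{\left(j + 3\right) \frac{1}{j - 4}}{3} = - \frac{\left(3 + j\right) \frac{1}{-4 + j}}{3} = - \frac{\frac{1}{-4 + j} \left(3 + j\right)}{3} = - \frac{3 + j}{3 \left(-4 + j\right)}$)
$W{\left(n \right)} = 753$ ($W{\left(n \right)} = -12 + 3 \cdot 255 = -12 + 765 = 753$)
$I{\left(v,k \right)} = \frac{k + \frac{-3 - v}{3 \left(-4 + v\right)}}{k + v}$ ($I{\left(v,k \right)} = \frac{k + \frac{-3 - v}{3 \left(-4 + v\right)}}{v + k} = \frac{k + \frac{-3 - v}{3 \left(-4 + v\right)}}{k + v}$)
$T{\left(C \right)} = 5 C + 5 C^{2}$ ($T{\left(C \right)} = 5 \left(C C + C\right) = 5 \left(C^{2} + C\right) = 5 \left(C + C^{2}\right) = 5 C + 5 C^{2}$)
$\frac{1}{W{\left(-215 \right)} + T{\left(I{\left(12,-17 \right)} \right)}} = \frac{1}{753 + 5 \frac{-1 - 4 - 17 \left(-4 + 12\right)}{\left(-4 + 12\right) \left(-17 + 12\right)} \left(1 + \frac{-1 - 4 - 17 \left(-4 + 12\right)}{\left(-4 + 12\right) \left(-17 + 12\right)}\right)} = \frac{1}{753 + 5 \frac{-1 - 4 - 136}{8 \left(-5\right)} \left(1 + \frac{-1 - 4 - 136}{8 \left(-5\right)}\right)} = \frac{1}{753 + 5 \cdot \frac{1}{8} \left(- \frac{1}{5}\right) \left(-1 - 4 - 136\right) \left(1 + \frac{1}{8} \left(- \frac{1}{5}\right) \left(-1 - 4 - 136\right)\right)} = \frac{1}{753 + 5 \cdot \frac{1}{8} \left(- \frac{1}{5}\right) \left(-141\right) \left(1 + \frac{1}{8} \left(- \frac{1}{5}\right) \left(-141\right)\right)} = \frac{1}{753 + 5 \cdot \frac{141}{40} \left(1 + \frac{141}{40}\right)} = \frac{1}{753 + 5 \cdot \frac{141}{40} \cdot \frac{181}{40}} = \frac{1}{753 + \frac{25521}{320}} = \frac{1}{\frac{266481}{320}} = \frac{320}{266481}$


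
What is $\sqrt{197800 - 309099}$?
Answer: $i \sqrt{111299} \approx 333.62 i$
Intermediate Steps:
$\sqrt{197800 - 309099} = \sqrt{-111299} = i \sqrt{111299}$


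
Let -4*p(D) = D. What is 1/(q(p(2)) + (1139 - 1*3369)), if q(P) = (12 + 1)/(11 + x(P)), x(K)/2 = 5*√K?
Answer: (-5*√2 + 11*I)/(-24517*I + 11150*√2) ≈ -0.0004486 + 1.0818e-7*I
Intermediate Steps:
p(D) = -D/4
x(K) = 10*√K (x(K) = 2*(5*√K) = 10*√K)
q(P) = 13/(11 + 10*√P) (q(P) = (12 + 1)/(11 + 10*√P) = 13/(11 + 10*√P))
1/(q(p(2)) + (1139 - 1*3369)) = 1/(13/(11 + 10*√(-¼*2)) + (1139 - 1*3369)) = 1/(13/(11 + 10*√(-½)) + (1139 - 3369)) = 1/(13/(11 + 10*(I*√2/2)) - 2230) = 1/(13/(11 + 5*I*√2) - 2230) = 1/(-2230 + 13/(11 + 5*I*√2))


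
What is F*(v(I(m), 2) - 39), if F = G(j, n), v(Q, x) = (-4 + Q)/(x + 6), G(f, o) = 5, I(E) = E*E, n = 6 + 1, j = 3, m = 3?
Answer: -1535/8 ≈ -191.88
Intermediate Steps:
n = 7
I(E) = E²
v(Q, x) = (-4 + Q)/(6 + x)
F = 5
F*(v(I(m), 2) - 39) = 5*((-4 + 3²)/(6 + 2) - 39) = 5*((-4 + 9)/8 - 39) = 5*((⅛)*5 - 39) = 5*(5/8 - 39) = 5*(-307/8) = -1535/8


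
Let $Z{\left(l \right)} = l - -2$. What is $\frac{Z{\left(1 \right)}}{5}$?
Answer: $\frac{3}{5} \approx 0.6$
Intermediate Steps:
$Z{\left(l \right)} = 2 + l$ ($Z{\left(l \right)} = l + 2 = 2 + l$)
$\frac{Z{\left(1 \right)}}{5} = \frac{2 + 1}{5} = \frac{1}{5} \cdot 3 = \frac{3}{5}$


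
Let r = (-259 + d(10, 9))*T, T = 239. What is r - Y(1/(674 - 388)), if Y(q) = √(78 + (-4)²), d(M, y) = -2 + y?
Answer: -60228 - √94 ≈ -60238.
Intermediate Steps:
Y(q) = √94 (Y(q) = √(78 + 16) = √94)
r = -60228 (r = (-259 + (-2 + 9))*239 = (-259 + 7)*239 = -252*239 = -60228)
r - Y(1/(674 - 388)) = -60228 - √94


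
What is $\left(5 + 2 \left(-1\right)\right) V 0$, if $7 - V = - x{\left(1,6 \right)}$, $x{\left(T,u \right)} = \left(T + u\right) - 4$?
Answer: $0$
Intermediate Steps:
$x{\left(T,u \right)} = -4 + T + u$
$V = 10$ ($V = 7 - - (-4 + 1 + 6) = 7 - \left(-1\right) 3 = 7 - -3 = 7 + 3 = 10$)
$\left(5 + 2 \left(-1\right)\right) V 0 = \left(5 + 2 \left(-1\right)\right) 10 \cdot 0 = \left(5 - 2\right) 10 \cdot 0 = 3 \cdot 10 \cdot 0 = 30 \cdot 0 = 0$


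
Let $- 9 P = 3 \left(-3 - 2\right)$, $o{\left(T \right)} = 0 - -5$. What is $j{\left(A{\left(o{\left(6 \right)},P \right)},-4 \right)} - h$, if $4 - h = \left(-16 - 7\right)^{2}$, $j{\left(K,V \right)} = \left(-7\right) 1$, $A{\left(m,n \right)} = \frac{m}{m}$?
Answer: $518$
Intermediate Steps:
$o{\left(T \right)} = 5$ ($o{\left(T \right)} = 0 + 5 = 5$)
$P = \frac{5}{3}$ ($P = - \frac{3 \left(-3 - 2\right)}{9} = - \frac{3 \left(-5\right)}{9} = \left(- \frac{1}{9}\right) \left(-15\right) = \frac{5}{3} \approx 1.6667$)
$A{\left(m,n \right)} = 1$
$j{\left(K,V \right)} = -7$
$h = -525$ ($h = 4 - \left(-16 - 7\right)^{2} = 4 - \left(-23\right)^{2} = 4 - 529 = -525$)
$j{\left(A{\left(o{\left(6 \right)},P \right)},-4 \right)} - h = -7 - -525 = -7 + 525 = 518$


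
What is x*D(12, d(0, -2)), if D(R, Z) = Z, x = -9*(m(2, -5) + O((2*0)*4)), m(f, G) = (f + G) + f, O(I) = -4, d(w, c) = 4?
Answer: 180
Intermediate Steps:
m(f, G) = G + 2*f (m(f, G) = (G + f) + f = G + 2*f)
x = 45 (x = -9*((-5 + 2*2) - 4) = -9*((-5 + 4) - 4) = -9*(-1 - 4) = -9*(-5) = 45)
x*D(12, d(0, -2)) = 45*4 = 180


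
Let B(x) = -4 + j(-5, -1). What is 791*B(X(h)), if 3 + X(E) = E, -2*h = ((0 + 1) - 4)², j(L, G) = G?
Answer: -3955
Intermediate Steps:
h = -9/2 (h = -((0 + 1) - 4)²/2 = -(1 - 4)²/2 = -½*(-3)² = -½*9 = -9/2 ≈ -4.5000)
X(E) = -3 + E
B(x) = -5 (B(x) = -4 - 1 = -5)
791*B(X(h)) = 791*(-5) = -3955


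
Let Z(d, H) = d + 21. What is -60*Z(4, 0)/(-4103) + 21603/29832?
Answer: 4041973/3709112 ≈ 1.0897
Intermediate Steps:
Z(d, H) = 21 + d
-60*Z(4, 0)/(-4103) + 21603/29832 = -60*(21 + 4)/(-4103) + 21603/29832 = -60*25*(-1/4103) + 21603*(1/29832) = -1500*(-1/4103) + 7201/9944 = 1500/4103 + 7201/9944 = 4041973/3709112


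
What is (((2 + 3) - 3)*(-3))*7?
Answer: -42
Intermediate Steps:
(((2 + 3) - 3)*(-3))*7 = ((5 - 3)*(-3))*7 = (2*(-3))*7 = -6*7 = -42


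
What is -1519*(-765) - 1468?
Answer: 1160567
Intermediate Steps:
-1519*(-765) - 1468 = 1162035 - 1468 = 1160567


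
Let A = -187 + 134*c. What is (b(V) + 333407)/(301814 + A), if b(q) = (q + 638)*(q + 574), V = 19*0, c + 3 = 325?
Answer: 699619/344775 ≈ 2.0292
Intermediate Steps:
c = 322 (c = -3 + 325 = 322)
V = 0
A = 42961 (A = -187 + 134*322 = -187 + 43148 = 42961)
b(q) = (574 + q)*(638 + q) (b(q) = (638 + q)*(574 + q) = (574 + q)*(638 + q))
(b(V) + 333407)/(301814 + A) = ((366212 + 0² + 1212*0) + 333407)/(301814 + 42961) = ((366212 + 0 + 0) + 333407)/344775 = (366212 + 333407)*(1/344775) = 699619*(1/344775) = 699619/344775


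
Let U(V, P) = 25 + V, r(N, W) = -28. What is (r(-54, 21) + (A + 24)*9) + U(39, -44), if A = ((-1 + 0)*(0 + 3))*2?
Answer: 198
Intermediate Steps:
A = -6 (A = -1*3*2 = -3*2 = -6)
(r(-54, 21) + (A + 24)*9) + U(39, -44) = (-28 + (-6 + 24)*9) + (25 + 39) = (-28 + 18*9) + 64 = (-28 + 162) + 64 = 134 + 64 = 198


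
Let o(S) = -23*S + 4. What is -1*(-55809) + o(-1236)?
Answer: 84241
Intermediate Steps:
o(S) = 4 - 23*S
-1*(-55809) + o(-1236) = -1*(-55809) + (4 - 23*(-1236)) = 55809 + (4 + 28428) = 55809 + 28432 = 84241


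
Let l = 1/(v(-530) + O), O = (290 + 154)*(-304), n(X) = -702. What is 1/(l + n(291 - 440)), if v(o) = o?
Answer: -135506/95125213 ≈ -0.0014245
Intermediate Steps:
O = -134976 (O = 444*(-304) = -134976)
l = -1/135506 (l = 1/(-530 - 134976) = 1/(-135506) = -1/135506 ≈ -7.3797e-6)
1/(l + n(291 - 440)) = 1/(-1/135506 - 702) = 1/(-95125213/135506) = -135506/95125213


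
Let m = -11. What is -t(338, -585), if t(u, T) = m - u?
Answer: 349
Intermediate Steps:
t(u, T) = -11 - u
-t(338, -585) = -(-11 - 1*338) = -(-11 - 338) = -1*(-349) = 349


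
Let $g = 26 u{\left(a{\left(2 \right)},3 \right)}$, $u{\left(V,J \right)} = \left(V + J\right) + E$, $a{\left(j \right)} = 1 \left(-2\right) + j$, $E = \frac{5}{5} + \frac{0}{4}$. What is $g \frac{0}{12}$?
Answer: $0$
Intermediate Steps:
$E = 1$ ($E = 5 \cdot \frac{1}{5} + 0 \cdot \frac{1}{4} = 1 + 0 = 1$)
$a{\left(j \right)} = -2 + j$
$u{\left(V,J \right)} = 1 + J + V$ ($u{\left(V,J \right)} = \left(V + J\right) + 1 = \left(J + V\right) + 1 = 1 + J + V$)
$g = 104$ ($g = 26 \left(1 + 3 + \left(-2 + 2\right)\right) = 26 \left(1 + 3 + 0\right) = 26 \cdot 4 = 104$)
$g \frac{0}{12} = 104 \cdot \frac{0}{12} = 104 \cdot 0 \cdot \frac{1}{12} = 104 \cdot 0 = 0$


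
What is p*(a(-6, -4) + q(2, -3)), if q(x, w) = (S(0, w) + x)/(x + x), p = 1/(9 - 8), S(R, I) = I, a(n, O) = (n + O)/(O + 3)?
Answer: 39/4 ≈ 9.7500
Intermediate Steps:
a(n, O) = (O + n)/(3 + O)
p = 1 (p = 1/1 = 1)
q(x, w) = (w + x)/(2*x) (q(x, w) = (w + x)/(x + x) = (w + x)/((2*x)) = (w + x)*(1/(2*x)) = (w + x)/(2*x))
p*(a(-6, -4) + q(2, -3)) = 1*((-4 - 6)/(3 - 4) + (1/2)*(-3 + 2)/2) = 1*(-10/(-1) + (1/2)*(1/2)*(-1)) = 1*(-1*(-10) - 1/4) = 1*(10 - 1/4) = 1*(39/4) = 39/4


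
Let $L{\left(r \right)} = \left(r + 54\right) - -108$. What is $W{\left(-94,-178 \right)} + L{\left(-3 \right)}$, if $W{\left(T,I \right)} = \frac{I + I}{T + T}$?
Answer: $\frac{7562}{47} \approx 160.89$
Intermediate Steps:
$W{\left(T,I \right)} = \frac{I}{T}$ ($W{\left(T,I \right)} = \frac{2 I}{2 T} = 2 I \frac{1}{2 T} = \frac{I}{T}$)
$L{\left(r \right)} = 162 + r$ ($L{\left(r \right)} = \left(54 + r\right) + 108 = 162 + r$)
$W{\left(-94,-178 \right)} + L{\left(-3 \right)} = - \frac{178}{-94} + \left(162 - 3\right) = \left(-178\right) \left(- \frac{1}{94}\right) + 159 = \frac{89}{47} + 159 = \frac{7562}{47}$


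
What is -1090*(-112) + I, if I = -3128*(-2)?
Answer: 128336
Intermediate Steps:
I = 6256
-1090*(-112) + I = -1090*(-112) + 6256 = 122080 + 6256 = 128336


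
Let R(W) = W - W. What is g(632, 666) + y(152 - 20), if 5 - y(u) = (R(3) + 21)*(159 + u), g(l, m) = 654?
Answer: -5452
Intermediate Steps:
R(W) = 0
y(u) = -3334 - 21*u (y(u) = 5 - (0 + 21)*(159 + u) = 5 - 21*(159 + u) = 5 - (3339 + 21*u) = 5 + (-3339 - 21*u) = -3334 - 21*u)
g(632, 666) + y(152 - 20) = 654 + (-3334 - 21*(152 - 20)) = 654 + (-3334 - 21*132) = 654 + (-3334 - 2772) = 654 - 6106 = -5452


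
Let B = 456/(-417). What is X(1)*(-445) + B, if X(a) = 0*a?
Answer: -152/139 ≈ -1.0935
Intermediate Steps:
X(a) = 0
B = -152/139 (B = 456*(-1/417) = -152/139 ≈ -1.0935)
X(1)*(-445) + B = 0*(-445) - 152/139 = 0 - 152/139 = -152/139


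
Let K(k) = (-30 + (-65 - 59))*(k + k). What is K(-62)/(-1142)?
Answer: -9548/571 ≈ -16.722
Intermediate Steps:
K(k) = -308*k (K(k) = (-30 - 124)*(2*k) = -308*k)
K(-62)/(-1142) = -308*(-62)/(-1142) = 19096*(-1/1142) = -9548/571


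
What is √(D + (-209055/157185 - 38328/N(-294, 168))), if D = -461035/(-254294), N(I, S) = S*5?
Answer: I*√8014326047318738465430/13323734130 ≈ 6.719*I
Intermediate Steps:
N(I, S) = 5*S
D = 461035/254294 (D = -461035*(-1/254294) = 461035/254294 ≈ 1.8130)
√(D + (-209055/157185 - 38328/N(-294, 168))) = √(461035/254294 + (-209055/157185 - 38328/(5*168))) = √(461035/254294 + (-209055*1/157185 - 38328/840)) = √(461035/254294 + (-1991/1497 - 38328*1/840)) = √(461035/254294 + (-1991/1497 - 1597/35)) = √(461035/254294 - 2460394/52395) = √(-601507503011/13323734130) = I*√8014326047318738465430/13323734130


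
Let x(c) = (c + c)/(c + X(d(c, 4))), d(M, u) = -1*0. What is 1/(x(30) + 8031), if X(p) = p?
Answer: 1/8033 ≈ 0.00012449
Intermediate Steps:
d(M, u) = 0
x(c) = 2 (x(c) = (c + c)/(c + 0) = (2*c)/c = 2)
1/(x(30) + 8031) = 1/(2 + 8031) = 1/8033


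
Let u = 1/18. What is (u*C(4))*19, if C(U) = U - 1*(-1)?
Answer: 95/18 ≈ 5.2778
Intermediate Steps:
u = 1/18 ≈ 0.055556
C(U) = 1 + U (C(U) = U + 1 = 1 + U)
(u*C(4))*19 = ((1 + 4)/18)*19 = ((1/18)*5)*19 = (5/18)*19 = 95/18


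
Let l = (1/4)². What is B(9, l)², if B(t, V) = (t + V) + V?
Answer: 5329/64 ≈ 83.266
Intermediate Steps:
l = 1/16 (l = (¼)² = 1/16 ≈ 0.062500)
B(t, V) = t + 2*V (B(t, V) = (V + t) + V = t + 2*V)
B(9, l)² = (9 + 2*(1/16))² = (9 + ⅛)² = (73/8)² = 5329/64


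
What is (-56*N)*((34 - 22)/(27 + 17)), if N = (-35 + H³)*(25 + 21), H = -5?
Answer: 1236480/11 ≈ 1.1241e+5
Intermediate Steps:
N = -7360 (N = (-35 + (-5)³)*(25 + 21) = (-35 - 125)*46 = -160*46 = -7360)
(-56*N)*((34 - 22)/(27 + 17)) = (-56*(-7360))*((34 - 22)/(27 + 17)) = 412160*(12/44) = 412160*(12*(1/44)) = 412160*(3/11) = 1236480/11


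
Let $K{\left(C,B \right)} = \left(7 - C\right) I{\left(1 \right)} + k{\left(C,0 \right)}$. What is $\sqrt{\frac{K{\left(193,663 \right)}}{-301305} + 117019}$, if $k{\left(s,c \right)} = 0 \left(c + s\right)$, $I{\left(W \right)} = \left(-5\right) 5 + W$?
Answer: $\frac{\sqrt{1180392646472995}}{100435} \approx 342.08$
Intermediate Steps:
$I{\left(W \right)} = -25 + W$
$k{\left(s,c \right)} = 0$
$K{\left(C,B \right)} = -168 + 24 C$ ($K{\left(C,B \right)} = \left(7 - C\right) \left(-25 + 1\right) + 0 = \left(7 - C\right) \left(-24\right) + 0 = \left(-168 + 24 C\right) + 0 = -168 + 24 C$)
$\sqrt{\frac{K{\left(193,663 \right)}}{-301305} + 117019} = \sqrt{\frac{-168 + 24 \cdot 193}{-301305} + 117019} = \sqrt{\left(-168 + 4632\right) \left(- \frac{1}{301305}\right) + 117019} = \sqrt{4464 \left(- \frac{1}{301305}\right) + 117019} = \sqrt{- \frac{1488}{100435} + 117019} = \sqrt{\frac{11752801777}{100435}} = \frac{\sqrt{1180392646472995}}{100435}$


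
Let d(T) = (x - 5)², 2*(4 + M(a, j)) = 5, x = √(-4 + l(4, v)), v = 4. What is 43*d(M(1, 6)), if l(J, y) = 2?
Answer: 989 - 430*I*√2 ≈ 989.0 - 608.11*I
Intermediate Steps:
x = I*√2 (x = √(-4 + 2) = √(-2) = I*√2 ≈ 1.4142*I)
M(a, j) = -3/2 (M(a, j) = -4 + (½)*5 = -4 + 5/2 = -3/2)
d(T) = (-5 + I*√2)² (d(T) = (I*√2 - 5)² = (-5 + I*√2)²)
43*d(M(1, 6)) = 43*(5 - I*√2)²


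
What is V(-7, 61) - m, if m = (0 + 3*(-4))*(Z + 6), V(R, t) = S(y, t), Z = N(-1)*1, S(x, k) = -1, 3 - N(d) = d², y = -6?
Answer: 95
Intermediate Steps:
N(d) = 3 - d²
Z = 2 (Z = (3 - 1*(-1)²)*1 = (3 - 1*1)*1 = (3 - 1)*1 = 2*1 = 2)
V(R, t) = -1
m = -96 (m = (0 + 3*(-4))*(2 + 6) = (0 - 12)*8 = -12*8 = -96)
V(-7, 61) - m = -1 - 1*(-96) = -1 + 96 = 95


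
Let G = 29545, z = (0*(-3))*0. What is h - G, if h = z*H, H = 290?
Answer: -29545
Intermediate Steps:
z = 0 (z = 0*0 = 0)
h = 0 (h = 0*290 = 0)
h - G = 0 - 1*29545 = 0 - 29545 = -29545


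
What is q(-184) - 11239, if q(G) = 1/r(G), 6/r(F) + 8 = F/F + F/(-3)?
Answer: -202139/18 ≈ -11230.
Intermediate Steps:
r(F) = 6/(-7 - F/3) (r(F) = 6/(-8 + (F/F + F/(-3))) = 6/(-8 + (1 + F*(-1/3))) = 6/(-8 + (1 - F/3)) = 6/(-7 - F/3))
q(G) = -7/6 - G/18 (q(G) = 1/(-18/(21 + G)) = -7/6 - G/18)
q(-184) - 11239 = (-7/6 - 1/18*(-184)) - 11239 = (-7/6 + 92/9) - 11239 = 163/18 - 11239 = -202139/18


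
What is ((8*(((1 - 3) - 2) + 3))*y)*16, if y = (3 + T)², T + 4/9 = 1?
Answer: -131072/81 ≈ -1618.2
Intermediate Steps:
T = 5/9 (T = -4/9 + 1 = 5/9 ≈ 0.55556)
y = 1024/81 (y = (3 + 5/9)² = (32/9)² = 1024/81 ≈ 12.642)
((8*(((1 - 3) - 2) + 3))*y)*16 = ((8*(((1 - 3) - 2) + 3))*(1024/81))*16 = ((8*((-2 - 2) + 3))*(1024/81))*16 = ((8*(-4 + 3))*(1024/81))*16 = ((8*(-1))*(1024/81))*16 = -8*1024/81*16 = -8192/81*16 = -131072/81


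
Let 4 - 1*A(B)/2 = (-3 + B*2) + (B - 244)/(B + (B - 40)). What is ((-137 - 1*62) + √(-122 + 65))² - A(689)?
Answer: 28289779/669 - 398*I*√57 ≈ 42287.0 - 3004.8*I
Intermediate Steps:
A(B) = 14 - 4*B - 2*(-244 + B)/(-40 + 2*B) (A(B) = 8 - 2*((-3 + B*2) + (B - 244)/(B + (B - 40))) = 8 - 2*((-3 + 2*B) + (-244 + B)/(B + (-40 + B))) = 8 - 2*((-3 + 2*B) + (-244 + B)/(-40 + 2*B)) = 8 - 2*(-3 + 2*B + (-244 + B)/(-40 + 2*B)) = 8 + (6 - 4*B - 2*(-244 + B)/(-40 + 2*B)) = 14 - 4*B - 2*(-244 + B)/(-40 + 2*B))
((-137 - 1*62) + √(-122 + 65))² - A(689) = ((-137 - 1*62) + √(-122 + 65))² - (-36 - 4*689² + 93*689)/(-20 + 689) = ((-137 - 62) + √(-57))² - (-36 - 4*474721 + 64077)/669 = (-199 + I*√57)² - (-36 - 1898884 + 64077)/669 = (-199 + I*√57)² - (-1834843)/669 = (-199 + I*√57)² - 1*(-1834843/669) = (-199 + I*√57)² + 1834843/669 = 1834843/669 + (-199 + I*√57)²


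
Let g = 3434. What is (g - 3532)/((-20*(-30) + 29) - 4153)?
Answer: 49/1762 ≈ 0.027809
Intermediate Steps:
(g - 3532)/((-20*(-30) + 29) - 4153) = (3434 - 3532)/((-20*(-30) + 29) - 4153) = -98/((600 + 29) - 4153) = -98/(629 - 4153) = -98/(-3524) = -98*(-1/3524) = 49/1762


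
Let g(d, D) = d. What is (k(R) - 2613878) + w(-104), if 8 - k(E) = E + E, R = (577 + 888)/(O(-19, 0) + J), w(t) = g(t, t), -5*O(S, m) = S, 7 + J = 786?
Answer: -5115554443/1957 ≈ -2.6140e+6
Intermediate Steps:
J = 779 (J = -7 + 786 = 779)
O(S, m) = -S/5
w(t) = t
R = 7325/3914 (R = (577 + 888)/(-⅕*(-19) + 779) = 1465/(19/5 + 779) = 1465/(3914/5) = 1465*(5/3914) = 7325/3914 ≈ 1.8715)
k(E) = 8 - 2*E (k(E) = 8 - (E + E) = 8 - 2*E)
(k(R) - 2613878) + w(-104) = ((8 - 2*7325/3914) - 2613878) - 104 = ((8 - 7325/1957) - 2613878) - 104 = (8331/1957 - 2613878) - 104 = -5115350915/1957 - 104 = -5115554443/1957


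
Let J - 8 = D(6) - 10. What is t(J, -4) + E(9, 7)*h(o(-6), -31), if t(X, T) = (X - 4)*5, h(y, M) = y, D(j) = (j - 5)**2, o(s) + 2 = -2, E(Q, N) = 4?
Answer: -41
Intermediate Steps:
o(s) = -4 (o(s) = -2 - 2 = -4)
D(j) = (-5 + j)**2
J = -1 (J = 8 + ((-5 + 6)**2 - 10) = 8 + (1**2 - 10) = 8 + (1 - 10) = 8 - 9 = -1)
t(X, T) = -20 + 5*X (t(X, T) = (-4 + X)*5 = -20 + 5*X)
t(J, -4) + E(9, 7)*h(o(-6), -31) = (-20 + 5*(-1)) + 4*(-4) = (-20 - 5) - 16 = -25 - 16 = -41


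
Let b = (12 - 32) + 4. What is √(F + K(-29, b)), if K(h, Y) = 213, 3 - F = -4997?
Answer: √5213 ≈ 72.201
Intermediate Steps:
F = 5000 (F = 3 - 1*(-4997) = 3 + 4997 = 5000)
b = -16 (b = -20 + 4 = -16)
√(F + K(-29, b)) = √(5000 + 213) = √5213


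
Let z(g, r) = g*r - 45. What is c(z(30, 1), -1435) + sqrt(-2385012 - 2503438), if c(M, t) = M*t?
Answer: 21525 + 5*I*sqrt(195538) ≈ 21525.0 + 2211.0*I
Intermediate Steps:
z(g, r) = -45 + g*r
c(z(30, 1), -1435) + sqrt(-2385012 - 2503438) = (-45 + 30*1)*(-1435) + sqrt(-2385012 - 2503438) = (-45 + 30)*(-1435) + sqrt(-4888450) = -15*(-1435) + 5*I*sqrt(195538) = 21525 + 5*I*sqrt(195538)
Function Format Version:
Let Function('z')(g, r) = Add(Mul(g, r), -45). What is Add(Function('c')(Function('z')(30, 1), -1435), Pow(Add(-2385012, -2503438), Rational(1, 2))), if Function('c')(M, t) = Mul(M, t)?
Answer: Add(21525, Mul(5, I, Pow(195538, Rational(1, 2)))) ≈ Add(21525., Mul(2211.0, I))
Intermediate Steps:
Function('z')(g, r) = Add(-45, Mul(g, r))
Add(Function('c')(Function('z')(30, 1), -1435), Pow(Add(-2385012, -2503438), Rational(1, 2))) = Add(Mul(Add(-45, Mul(30, 1)), -1435), Pow(Add(-2385012, -2503438), Rational(1, 2))) = Add(Mul(Add(-45, 30), -1435), Pow(-4888450, Rational(1, 2))) = Add(Mul(-15, -1435), Mul(5, I, Pow(195538, Rational(1, 2)))) = Add(21525, Mul(5, I, Pow(195538, Rational(1, 2))))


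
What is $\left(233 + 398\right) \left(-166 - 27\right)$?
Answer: $-121783$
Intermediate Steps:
$\left(233 + 398\right) \left(-166 - 27\right) = 631 \left(-193\right) = -121783$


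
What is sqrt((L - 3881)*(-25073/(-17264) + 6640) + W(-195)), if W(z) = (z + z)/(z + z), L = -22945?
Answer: I*sqrt(3318805869697526)/4316 ≈ 13348.0*I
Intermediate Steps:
W(z) = 1 (W(z) = (2*z)/((2*z)) = (2*z)*(1/(2*z)) = 1)
sqrt((L - 3881)*(-25073/(-17264) + 6640) + W(-195)) = sqrt((-22945 - 3881)*(-25073/(-17264) + 6640) + 1) = sqrt(-26826*(-25073*(-1/17264) + 6640) + 1) = sqrt(-26826*(25073/17264 + 6640) + 1) = sqrt(-26826*114658033/17264 + 1) = sqrt(-1537908196629/8632 + 1) = sqrt(-1537908187997/8632) = I*sqrt(3318805869697526)/4316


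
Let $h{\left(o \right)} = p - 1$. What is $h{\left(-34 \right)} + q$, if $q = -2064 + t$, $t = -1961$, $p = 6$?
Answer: $-4020$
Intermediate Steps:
$h{\left(o \right)} = 5$ ($h{\left(o \right)} = 6 - 1 = 5$)
$q = -4025$ ($q = -2064 - 1961 = -4025$)
$h{\left(-34 \right)} + q = 5 - 4025 = -4020$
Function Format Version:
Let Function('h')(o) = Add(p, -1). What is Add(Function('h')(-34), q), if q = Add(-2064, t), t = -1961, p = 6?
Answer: -4020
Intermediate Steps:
Function('h')(o) = 5 (Function('h')(o) = Add(6, -1) = 5)
q = -4025 (q = Add(-2064, -1961) = -4025)
Add(Function('h')(-34), q) = Add(5, -4025) = -4020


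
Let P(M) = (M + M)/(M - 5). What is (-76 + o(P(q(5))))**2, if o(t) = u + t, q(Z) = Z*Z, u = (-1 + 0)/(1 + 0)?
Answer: 22201/4 ≈ 5550.3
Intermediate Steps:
u = -1 (u = -1/1 = -1*1 = -1)
q(Z) = Z**2
P(M) = 2*M/(-5 + M) (P(M) = (2*M)/(-5 + M) = 2*M/(-5 + M))
o(t) = -1 + t
(-76 + o(P(q(5))))**2 = (-76 + (-1 + 2*5**2/(-5 + 5**2)))**2 = (-76 + (-1 + 2*25/(-5 + 25)))**2 = (-76 + (-1 + 2*25/20))**2 = (-76 + (-1 + 2*25*(1/20)))**2 = (-76 + (-1 + 5/2))**2 = (-76 + 3/2)**2 = (-149/2)**2 = 22201/4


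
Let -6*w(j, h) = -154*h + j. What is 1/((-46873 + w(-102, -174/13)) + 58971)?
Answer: 13/153029 ≈ 8.4951e-5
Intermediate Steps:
w(j, h) = -j/6 + 77*h/3 (w(j, h) = -(-154*h + j)/6 = -(j - 154*h)/6 = -j/6 + 77*h/3)
1/((-46873 + w(-102, -174/13)) + 58971) = 1/((-46873 + (-1/6*(-102) + 77*(-174/13)/3)) + 58971) = 1/((-46873 + (17 + 77*(-174*1/13)/3)) + 58971) = 1/((-46873 + (17 + (77/3)*(-174/13))) + 58971) = 1/((-46873 + (17 - 4466/13)) + 58971) = 1/((-46873 - 4245/13) + 58971) = 1/(-613594/13 + 58971) = 1/(153029/13) = 13/153029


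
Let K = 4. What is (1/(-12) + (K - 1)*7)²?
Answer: 63001/144 ≈ 437.51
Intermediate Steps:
(1/(-12) + (K - 1)*7)² = (1/(-12) + (4 - 1)*7)² = (-1/12 + 3*7)² = (-1/12 + 21)² = (251/12)² = 63001/144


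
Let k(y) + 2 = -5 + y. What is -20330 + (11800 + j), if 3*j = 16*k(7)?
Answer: -8530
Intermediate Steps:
k(y) = -7 + y (k(y) = -2 + (-5 + y) = -7 + y)
j = 0 (j = (16*(-7 + 7))/3 = (16*0)/3 = (⅓)*0 = 0)
-20330 + (11800 + j) = -20330 + (11800 + 0) = -20330 + 11800 = -8530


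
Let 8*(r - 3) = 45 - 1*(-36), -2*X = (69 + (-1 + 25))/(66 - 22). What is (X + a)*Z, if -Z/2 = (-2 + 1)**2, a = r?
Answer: -531/22 ≈ -24.136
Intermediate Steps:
X = -93/88 (X = -(69 + (-1 + 25))/(2*(66 - 22)) = -(69 + 24)/(2*44) = -93/(2*44) = -1/2*93/44 = -93/88 ≈ -1.0568)
r = 105/8 (r = 3 + (45 - 1*(-36))/8 = 3 + (45 + 36)/8 = 3 + (1/8)*81 = 3 + 81/8 = 105/8 ≈ 13.125)
a = 105/8 ≈ 13.125
Z = -2 (Z = -2*(-2 + 1)**2 = -2*(-1)**2 = -2*1 = -2)
(X + a)*Z = (-93/88 + 105/8)*(-2) = (531/44)*(-2) = -531/22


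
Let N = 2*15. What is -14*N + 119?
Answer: -301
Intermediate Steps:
N = 30
-14*N + 119 = -14*30 + 119 = -420 + 119 = -301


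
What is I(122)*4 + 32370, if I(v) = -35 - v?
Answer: 31742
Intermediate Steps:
I(122)*4 + 32370 = (-35 - 1*122)*4 + 32370 = (-35 - 122)*4 + 32370 = -157*4 + 32370 = -628 + 32370 = 31742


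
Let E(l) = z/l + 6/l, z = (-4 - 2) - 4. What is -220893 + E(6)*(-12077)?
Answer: -638525/3 ≈ -2.1284e+5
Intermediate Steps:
z = -10 (z = -6 - 4 = -10)
E(l) = -4/l (E(l) = -10/l + 6/l = -4/l)
-220893 + E(6)*(-12077) = -220893 - 4/6*(-12077) = -220893 - 4*⅙*(-12077) = -220893 - ⅔*(-12077) = -220893 + 24154/3 = -638525/3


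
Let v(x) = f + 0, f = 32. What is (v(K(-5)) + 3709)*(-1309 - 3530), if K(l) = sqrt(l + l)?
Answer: -18102699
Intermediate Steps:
K(l) = sqrt(2)*sqrt(l) (K(l) = sqrt(2*l) = sqrt(2)*sqrt(l))
v(x) = 32 (v(x) = 32 + 0 = 32)
(v(K(-5)) + 3709)*(-1309 - 3530) = (32 + 3709)*(-1309 - 3530) = 3741*(-4839) = -18102699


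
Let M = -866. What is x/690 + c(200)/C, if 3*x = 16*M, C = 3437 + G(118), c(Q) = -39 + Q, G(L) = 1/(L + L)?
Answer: -5580203564/839522655 ≈ -6.6469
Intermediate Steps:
G(L) = 1/(2*L)
C = 811133/236 (C = 3437 + (½)/118 = 3437 + (½)*(1/118) = 3437 + 1/236 = 811133/236 ≈ 3437.0)
x = -13856/3 (x = (16*(-866))/3 = (⅓)*(-13856) = -13856/3 ≈ -4618.7)
x/690 + c(200)/C = -13856/3/690 + (-39 + 200)/(811133/236) = -13856/3*1/690 + 161*(236/811133) = -6928/1035 + 37996/811133 = -5580203564/839522655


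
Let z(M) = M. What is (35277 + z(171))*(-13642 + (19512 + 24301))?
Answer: 1069501608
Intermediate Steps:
(35277 + z(171))*(-13642 + (19512 + 24301)) = (35277 + 171)*(-13642 + (19512 + 24301)) = 35448*(-13642 + 43813) = 35448*30171 = 1069501608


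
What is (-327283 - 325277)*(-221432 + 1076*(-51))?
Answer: 180307548480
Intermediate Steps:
(-327283 - 325277)*(-221432 + 1076*(-51)) = -652560*(-221432 - 54876) = -652560*(-276308) = 180307548480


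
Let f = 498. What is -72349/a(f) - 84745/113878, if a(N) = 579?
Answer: -8288026777/65935362 ≈ -125.70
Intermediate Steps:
-72349/a(f) - 84745/113878 = -72349/579 - 84745/113878 = -8288026777/65935362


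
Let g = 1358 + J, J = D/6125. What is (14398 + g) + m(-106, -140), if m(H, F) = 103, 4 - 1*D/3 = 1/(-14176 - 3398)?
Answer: 569024955047/35880250 ≈ 15859.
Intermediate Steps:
D = 70297/5858 (D = 12 - 3/(-14176 - 3398) = 12 - 3/(-17574) = 12 - 3*(-1/17574) = 12 + 1/5858 = 70297/5858 ≈ 12.000)
J = 70297/35880250 (J = (70297/5858)/6125 = (70297/5858)*(1/6125) = 70297/35880250 ≈ 0.0019592)
g = 48725449797/35880250 (g = 1358 + 70297/35880250 = 48725449797/35880250 ≈ 1358.0)
(14398 + g) + m(-106, -140) = (14398 + 48725449797/35880250) + 103 = 565329289297/35880250 + 103 = 569024955047/35880250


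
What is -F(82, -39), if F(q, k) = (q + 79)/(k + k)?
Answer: 161/78 ≈ 2.0641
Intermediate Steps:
F(q, k) = (79 + q)/(2*k) (F(q, k) = (79 + q)/((2*k)) = (79 + q)*(1/(2*k)) = (79 + q)/(2*k))
-F(82, -39) = -(79 + 82)/(2*(-39)) = -(-1)*161/(2*39) = -1*(-161/78) = 161/78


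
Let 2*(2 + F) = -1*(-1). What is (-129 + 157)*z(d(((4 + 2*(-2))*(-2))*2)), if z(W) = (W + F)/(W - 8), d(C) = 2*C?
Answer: 21/4 ≈ 5.2500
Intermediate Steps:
F = -3/2 (F = -2 + (-1*(-1))/2 = -2 + (½)*1 = -2 + ½ = -3/2 ≈ -1.5000)
z(W) = (-3/2 + W)/(-8 + W) (z(W) = (W - 3/2)/(W - 8) = (-3/2 + W)/(-8 + W))
(-129 + 157)*z(d(((4 + 2*(-2))*(-2))*2)) = (-129 + 157)*((-3/2 + 2*(((4 + 2*(-2))*(-2))*2))/(-8 + 2*(((4 + 2*(-2))*(-2))*2))) = 28*((-3/2 + 2*(((4 - 4)*(-2))*2))/(-8 + 2*(((4 - 4)*(-2))*2))) = 28*((-3/2 + 2*((0*(-2))*2))/(-8 + 2*((0*(-2))*2))) = 28*((-3/2 + 2*(0*2))/(-8 + 2*(0*2))) = 28*((-3/2 + 2*0)/(-8 + 2*0)) = 28*((-3/2 + 0)/(-8 + 0)) = 28*(-3/2/(-8)) = 28*(-⅛*(-3/2)) = 28*(3/16) = 21/4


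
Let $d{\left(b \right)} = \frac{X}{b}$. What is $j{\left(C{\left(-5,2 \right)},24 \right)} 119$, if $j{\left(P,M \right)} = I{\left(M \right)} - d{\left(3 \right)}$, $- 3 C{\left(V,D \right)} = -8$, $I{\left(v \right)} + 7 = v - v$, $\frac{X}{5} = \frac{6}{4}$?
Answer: $- \frac{2261}{2} \approx -1130.5$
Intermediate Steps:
$X = \frac{15}{2}$ ($X = 5 \cdot \frac{6}{4} = 5 \cdot 6 \cdot \frac{1}{4} = 5 \cdot \frac{3}{2} = \frac{15}{2} \approx 7.5$)
$I{\left(v \right)} = -7$ ($I{\left(v \right)} = -7 + \left(v - v\right) = -7 + 0 = -7$)
$C{\left(V,D \right)} = \frac{8}{3}$ ($C{\left(V,D \right)} = \left(- \frac{1}{3}\right) \left(-8\right) = \frac{8}{3}$)
$d{\left(b \right)} = \frac{15}{2 b}$
$j{\left(P,M \right)} = - \frac{19}{2}$ ($j{\left(P,M \right)} = -7 - \frac{15}{2 \cdot 3} = -7 - \frac{15}{2} \cdot \frac{1}{3} = -7 - \frac{5}{2} = - \frac{19}{2}$)
$j{\left(C{\left(-5,2 \right)},24 \right)} 119 = \left(- \frac{19}{2}\right) 119 = - \frac{2261}{2}$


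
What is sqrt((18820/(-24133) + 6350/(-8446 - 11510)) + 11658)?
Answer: sqrt(675916064851517680818)/240799074 ≈ 107.97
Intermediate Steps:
sqrt((18820/(-24133) + 6350/(-8446 - 11510)) + 11658) = sqrt((18820*(-1/24133) + 6350/(-19956)) + 11658) = sqrt((-18820/24133 + 6350*(-1/19956)) + 11658) = sqrt((-18820/24133 - 3175/9978) + 11658) = sqrt(-264408235/240799074 + 11658) = sqrt(2806971196457/240799074) = sqrt(675916064851517680818)/240799074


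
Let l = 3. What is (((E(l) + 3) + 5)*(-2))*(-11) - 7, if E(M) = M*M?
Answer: 367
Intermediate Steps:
E(M) = M²
(((E(l) + 3) + 5)*(-2))*(-11) - 7 = (((3² + 3) + 5)*(-2))*(-11) - 7 = (((9 + 3) + 5)*(-2))*(-11) - 7 = ((12 + 5)*(-2))*(-11) - 7 = (17*(-2))*(-11) - 7 = -34*(-11) - 7 = 374 - 7 = 367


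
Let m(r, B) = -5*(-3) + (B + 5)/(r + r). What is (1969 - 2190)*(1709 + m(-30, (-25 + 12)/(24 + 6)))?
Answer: -685776923/1800 ≈ -3.8099e+5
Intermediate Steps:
m(r, B) = 15 + (5 + B)/(2*r) (m(r, B) = 15 + (5 + B)/((2*r)) = 15 + (5 + B)*(1/(2*r)) = 15 + (5 + B)/(2*r))
(1969 - 2190)*(1709 + m(-30, (-25 + 12)/(24 + 6))) = (1969 - 2190)*(1709 + (½)*(5 + (-25 + 12)/(24 + 6) + 30*(-30))/(-30)) = -221*(1709 + (½)*(-1/30)*(5 - 13/30 - 900)) = -221*(1709 + (½)*(-1/30)*(-26863/30)) = -221*(1709 + 26863/1800) = -221*3103063/1800 = -685776923/1800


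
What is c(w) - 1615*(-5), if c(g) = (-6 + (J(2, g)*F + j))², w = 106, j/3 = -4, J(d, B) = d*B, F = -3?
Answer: 435791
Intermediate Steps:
J(d, B) = B*d
j = -12 (j = 3*(-4) = -12)
c(g) = (-18 - 6*g)² (c(g) = (-6 + ((g*2)*(-3) - 12))² = (-6 + ((2*g)*(-3) - 12))² = (-6 + (-6*g - 12))² = (-6 + (-12 - 6*g))² = (-18 - 6*g)²)
c(w) - 1615*(-5) = 36*(3 + 106)² - 1615*(-5) = 36*109² + 8075 = 36*11881 + 8075 = 427716 + 8075 = 435791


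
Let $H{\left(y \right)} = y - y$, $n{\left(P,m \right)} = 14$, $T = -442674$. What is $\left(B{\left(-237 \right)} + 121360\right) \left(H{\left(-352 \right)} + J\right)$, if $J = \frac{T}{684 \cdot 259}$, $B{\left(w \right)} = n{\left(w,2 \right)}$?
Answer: $- \frac{1492475391}{4921} \approx -3.0329 \cdot 10^{5}$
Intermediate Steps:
$B{\left(w \right)} = 14$
$J = - \frac{24593}{9842}$ ($J = - \frac{442674}{684 \cdot 259} = - \frac{442674}{177156} = \left(-442674\right) \frac{1}{177156} = - \frac{24593}{9842} \approx -2.4988$)
$H{\left(y \right)} = 0$
$\left(B{\left(-237 \right)} + 121360\right) \left(H{\left(-352 \right)} + J\right) = \left(14 + 121360\right) \left(0 - \frac{24593}{9842}\right) = 121374 \left(- \frac{24593}{9842}\right) = - \frac{1492475391}{4921}$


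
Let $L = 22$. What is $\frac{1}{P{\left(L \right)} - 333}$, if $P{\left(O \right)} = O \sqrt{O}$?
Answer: $- \frac{333}{100241} - \frac{22 \sqrt{22}}{100241} \approx -0.0043514$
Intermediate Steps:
$P{\left(O \right)} = O^{\frac{3}{2}}$
$\frac{1}{P{\left(L \right)} - 333} = \frac{1}{22^{\frac{3}{2}} - 333} = \frac{1}{22 \sqrt{22} - 333} = \frac{1}{-333 + 22 \sqrt{22}}$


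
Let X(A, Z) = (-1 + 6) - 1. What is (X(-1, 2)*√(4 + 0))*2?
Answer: 16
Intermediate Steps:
X(A, Z) = 4 (X(A, Z) = 5 - 1 = 4)
(X(-1, 2)*√(4 + 0))*2 = (4*√(4 + 0))*2 = (4*√4)*2 = (4*2)*2 = 8*2 = 16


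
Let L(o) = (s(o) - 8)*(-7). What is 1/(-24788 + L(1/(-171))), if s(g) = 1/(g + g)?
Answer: -2/48267 ≈ -4.1436e-5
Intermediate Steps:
s(g) = 1/(2*g)
L(o) = 56 - 7/(2*o) (L(o) = (1/(2*o) - 8)*(-7) = (-8 + 1/(2*o))*(-7) = 56 - 7/(2*o))
1/(-24788 + L(1/(-171))) = 1/(-24788 + (56 - 7/(2*(1/(-171))))) = 1/(-24788 + (56 - 7/(2*(-1/171)))) = 1/(-24788 + (56 - 7/2*(-171))) = 1/(-24788 + (56 + 1197/2)) = 1/(-24788 + 1309/2) = 1/(-48267/2) = -2/48267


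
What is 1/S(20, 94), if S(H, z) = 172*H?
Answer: 1/3440 ≈ 0.00029070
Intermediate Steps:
1/S(20, 94) = 1/(172*20) = 1/3440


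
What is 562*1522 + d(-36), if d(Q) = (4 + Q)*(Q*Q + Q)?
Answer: 815044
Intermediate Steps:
d(Q) = (4 + Q)*(Q + Q²) (d(Q) = (4 + Q)*(Q² + Q) = (4 + Q)*(Q + Q²))
562*1522 + d(-36) = 562*1522 - 36*(4 + (-36)² + 5*(-36)) = 855364 - 36*(4 + 1296 - 180) = 855364 - 36*1120 = 855364 - 40320 = 815044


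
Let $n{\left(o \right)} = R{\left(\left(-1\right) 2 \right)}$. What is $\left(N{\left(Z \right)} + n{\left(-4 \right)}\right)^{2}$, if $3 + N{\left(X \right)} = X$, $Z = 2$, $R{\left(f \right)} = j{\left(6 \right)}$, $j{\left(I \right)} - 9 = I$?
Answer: $196$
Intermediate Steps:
$j{\left(I \right)} = 9 + I$
$R{\left(f \right)} = 15$ ($R{\left(f \right)} = 9 + 6 = 15$)
$n{\left(o \right)} = 15$
$N{\left(X \right)} = -3 + X$
$\left(N{\left(Z \right)} + n{\left(-4 \right)}\right)^{2} = \left(\left(-3 + 2\right) + 15\right)^{2} = \left(-1 + 15\right)^{2} = 14^{2} = 196$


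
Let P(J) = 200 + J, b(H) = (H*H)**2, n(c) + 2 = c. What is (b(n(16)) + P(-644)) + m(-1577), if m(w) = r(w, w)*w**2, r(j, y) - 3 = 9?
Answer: 29881120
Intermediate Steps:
n(c) = -2 + c
r(j, y) = 12 (r(j, y) = 3 + 9 = 12)
b(H) = H**4 (b(H) = (H**2)**2 = H**4)
m(w) = 12*w**2
(b(n(16)) + P(-644)) + m(-1577) = ((-2 + 16)**4 + (200 - 644)) + 12*(-1577)**2 = (14**4 - 444) + 12*2486929 = (38416 - 444) + 29843148 = 37972 + 29843148 = 29881120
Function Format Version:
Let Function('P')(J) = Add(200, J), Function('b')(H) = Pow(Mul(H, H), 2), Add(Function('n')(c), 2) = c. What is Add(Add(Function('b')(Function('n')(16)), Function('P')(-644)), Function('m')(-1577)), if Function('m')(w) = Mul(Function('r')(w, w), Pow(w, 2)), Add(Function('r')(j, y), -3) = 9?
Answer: 29881120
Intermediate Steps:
Function('n')(c) = Add(-2, c)
Function('r')(j, y) = 12 (Function('r')(j, y) = Add(3, 9) = 12)
Function('b')(H) = Pow(H, 4) (Function('b')(H) = Pow(Pow(H, 2), 2) = Pow(H, 4))
Function('m')(w) = Mul(12, Pow(w, 2))
Add(Add(Function('b')(Function('n')(16)), Function('P')(-644)), Function('m')(-1577)) = Add(Add(Pow(Add(-2, 16), 4), Add(200, -644)), Mul(12, Pow(-1577, 2))) = Add(Add(Pow(14, 4), -444), Mul(12, 2486929)) = Add(Add(38416, -444), 29843148) = Add(37972, 29843148) = 29881120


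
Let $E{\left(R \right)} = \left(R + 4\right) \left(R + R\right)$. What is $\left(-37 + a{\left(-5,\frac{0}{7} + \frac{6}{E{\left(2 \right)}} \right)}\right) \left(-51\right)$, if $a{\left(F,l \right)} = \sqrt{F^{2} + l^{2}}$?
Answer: $1887 - \frac{51 \sqrt{401}}{4} \approx 1631.7$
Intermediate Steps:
$E{\left(R \right)} = 2 R \left(4 + R\right)$ ($E{\left(R \right)} = \left(4 + R\right) 2 R = 2 R \left(4 + R\right)$)
$\left(-37 + a{\left(-5,\frac{0}{7} + \frac{6}{E{\left(2 \right)}} \right)}\right) \left(-51\right) = \left(-37 + \sqrt{\left(-5\right)^{2} + \left(\frac{0}{7} + \frac{6}{2 \cdot 2 \left(4 + 2\right)}\right)^{2}}\right) \left(-51\right) = \left(-37 + \sqrt{25 + \left(0 \cdot \frac{1}{7} + \frac{6}{2 \cdot 2 \cdot 6}\right)^{2}}\right) \left(-51\right) = \left(-37 + \sqrt{25 + \left(0 + \frac{6}{24}\right)^{2}}\right) \left(-51\right) = \left(-37 + \sqrt{25 + \left(0 + 6 \cdot \frac{1}{24}\right)^{2}}\right) \left(-51\right) = \left(-37 + \sqrt{25 + \left(0 + \frac{1}{4}\right)^{2}}\right) \left(-51\right) = \left(-37 + \sqrt{25 + \left(\frac{1}{4}\right)^{2}}\right) \left(-51\right) = \left(-37 + \sqrt{25 + \frac{1}{16}}\right) \left(-51\right) = \left(-37 + \sqrt{\frac{401}{16}}\right) \left(-51\right) = \left(-37 + \frac{\sqrt{401}}{4}\right) \left(-51\right) = 1887 - \frac{51 \sqrt{401}}{4}$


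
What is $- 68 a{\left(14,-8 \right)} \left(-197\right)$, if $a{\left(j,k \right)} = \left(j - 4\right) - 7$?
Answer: $40188$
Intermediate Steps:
$a{\left(j,k \right)} = -11 + j$ ($a{\left(j,k \right)} = \left(-4 + j\right) - 7 = -11 + j$)
$- 68 a{\left(14,-8 \right)} \left(-197\right) = - 68 \left(-11 + 14\right) \left(-197\right) = \left(-68\right) 3 \left(-197\right) = \left(-204\right) \left(-197\right) = 40188$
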